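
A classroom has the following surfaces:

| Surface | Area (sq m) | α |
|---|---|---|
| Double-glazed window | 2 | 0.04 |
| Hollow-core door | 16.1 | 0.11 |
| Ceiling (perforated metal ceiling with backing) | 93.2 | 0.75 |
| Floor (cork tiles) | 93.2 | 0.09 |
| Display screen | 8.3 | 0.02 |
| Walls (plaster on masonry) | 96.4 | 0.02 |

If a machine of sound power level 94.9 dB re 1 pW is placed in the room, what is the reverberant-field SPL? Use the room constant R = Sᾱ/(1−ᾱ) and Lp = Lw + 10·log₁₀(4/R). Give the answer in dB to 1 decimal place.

Σ(Sᵢαᵢ) = 2·0.04 + 16.1·0.11 + 93.2·0.75 + 93.2·0.09 + 8.3·0.02 + 96.4·0.02 = 82.233; total area S = 309.2 sq m.
ᾱ = 82.233/309.2 = 0.2660; R = Sᾱ/(1−ᾱ) = 82.233/(1−0.2660) = 112.034 sq m.
Lp = 94.9 + 10·log₁₀(4/112.034) = 94.9 + (-14.47) = 80.4 dB.

80.4 dB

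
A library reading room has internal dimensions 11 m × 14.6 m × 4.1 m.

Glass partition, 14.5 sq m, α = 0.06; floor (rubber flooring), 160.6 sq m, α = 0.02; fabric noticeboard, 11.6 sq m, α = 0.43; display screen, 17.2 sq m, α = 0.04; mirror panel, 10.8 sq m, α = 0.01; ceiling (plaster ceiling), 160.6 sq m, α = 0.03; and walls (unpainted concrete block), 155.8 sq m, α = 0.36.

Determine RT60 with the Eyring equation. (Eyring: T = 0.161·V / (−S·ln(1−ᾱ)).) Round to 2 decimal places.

Total surface area S = 14.5 + 160.6 + 11.6 + 17.2 + 10.8 + 160.6 + 155.8 = 531.1 sq m.
Σ(Sᵢαᵢ) = 14.5·0.06 + 160.6·0.02 + 11.6·0.43 + 17.2·0.04 + 10.8·0.01 + 160.6·0.03 + 155.8·0.36 = 70.772.
Mean coefficient ᾱ = A/S = 0.1333.
−S·ln(1−ᾱ) = −531.1 × ln(1 − 0.1333) = 75.980.
V = 11 × 14.6 × 4.1 = 658.46 m³.
T = 0.161·V/[−S·ln(1−ᾱ)] = 0.161·658.46/75.980 = 1.40 s.

1.40 s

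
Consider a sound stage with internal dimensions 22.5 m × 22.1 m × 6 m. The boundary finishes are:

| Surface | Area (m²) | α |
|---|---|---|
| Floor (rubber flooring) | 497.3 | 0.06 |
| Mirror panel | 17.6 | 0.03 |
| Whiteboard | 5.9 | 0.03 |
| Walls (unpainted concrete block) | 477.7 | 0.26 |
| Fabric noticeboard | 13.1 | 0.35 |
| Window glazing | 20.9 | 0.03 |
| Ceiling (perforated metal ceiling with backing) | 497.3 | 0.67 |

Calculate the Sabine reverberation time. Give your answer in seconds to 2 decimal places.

Equivalent absorption area: A = 497.3×0.06 + 17.6×0.03 + 5.9×0.03 + 477.7×0.26 + 13.1×0.35 + 20.9×0.03 + 497.3×0.67 = 493.148 m².
V = 22.5·22.1·6 = 2983.5 m³.
Sabine: RT60 = 0.161 × 2983.5 / 493.148 = 0.97 s.

0.97 seconds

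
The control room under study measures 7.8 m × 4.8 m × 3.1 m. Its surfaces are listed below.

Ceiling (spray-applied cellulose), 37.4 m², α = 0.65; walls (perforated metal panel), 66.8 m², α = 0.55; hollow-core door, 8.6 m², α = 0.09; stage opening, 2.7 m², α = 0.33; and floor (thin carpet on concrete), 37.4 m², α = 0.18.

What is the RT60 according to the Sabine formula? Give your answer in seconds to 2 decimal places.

0.27 s

Summing Sᵢαᵢ: 24.310 + 36.740 + 0.774 + 0.891 + 6.732 → A = 69.447 sabins.
Volume V = 7.8 × 4.8 × 3.1 = 116.064 m³.
Sabine: RT60 = 0.161 × 116.064 / 69.447 = 0.27 s.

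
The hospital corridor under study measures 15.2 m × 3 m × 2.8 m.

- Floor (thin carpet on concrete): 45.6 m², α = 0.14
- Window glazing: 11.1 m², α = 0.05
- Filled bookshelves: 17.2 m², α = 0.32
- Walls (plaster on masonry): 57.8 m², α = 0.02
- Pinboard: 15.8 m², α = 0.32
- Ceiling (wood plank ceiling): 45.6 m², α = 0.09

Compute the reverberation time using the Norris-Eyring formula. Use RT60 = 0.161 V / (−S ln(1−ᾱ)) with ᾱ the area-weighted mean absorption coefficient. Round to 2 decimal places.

Total surface area S = 45.6 + 11.1 + 17.2 + 57.8 + 15.8 + 45.6 = 193.1 m².
Absorption A = 45.6×0.14 + 11.1×0.05 + 17.2×0.32 + 57.8×0.02 + 15.8×0.32 + 45.6×0.09 = 22.759 sabins.
Mean coefficient ᾱ = A/S = 0.1179.
Eyring denominator: −S ln(1−ᾱ) = 24.224.
V = 15.2 × 3 × 2.8 = 127.68 m³.
T = 0.161·V/[−S·ln(1−ᾱ)] = 0.161·127.68/24.224 = 0.85 s.

0.85 s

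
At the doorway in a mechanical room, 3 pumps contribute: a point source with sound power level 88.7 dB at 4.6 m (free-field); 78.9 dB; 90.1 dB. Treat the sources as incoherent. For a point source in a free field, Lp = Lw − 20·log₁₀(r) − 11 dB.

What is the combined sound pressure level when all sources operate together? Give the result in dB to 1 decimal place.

90.4 dB

Source at 4.6 m: Lp = 88.7 − 20·log₁₀(4.6) − 11 = 64.4 dB.
Σ 10^(Lᵢ/10) = 1.104e+09.
Combined level = 10 log₁₀(1.104e+09) = 90.4 dB.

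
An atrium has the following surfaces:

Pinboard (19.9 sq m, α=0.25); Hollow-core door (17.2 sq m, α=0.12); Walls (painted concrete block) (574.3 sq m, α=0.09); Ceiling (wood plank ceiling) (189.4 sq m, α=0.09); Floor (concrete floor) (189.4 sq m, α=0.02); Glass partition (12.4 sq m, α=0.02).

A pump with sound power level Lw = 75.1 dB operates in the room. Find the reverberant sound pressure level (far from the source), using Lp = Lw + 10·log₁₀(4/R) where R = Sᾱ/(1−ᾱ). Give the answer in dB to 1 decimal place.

A = 79.808 sabins; S = 1002.6 sq m.
ᾱ = 0.0796, so room constant R = A/(1−ᾱ) = 86.710 sq m.
Lp = 75.1 + 10·log₁₀(4/86.710) = 75.1 + (-13.36) = 61.7 dB.

61.7 dB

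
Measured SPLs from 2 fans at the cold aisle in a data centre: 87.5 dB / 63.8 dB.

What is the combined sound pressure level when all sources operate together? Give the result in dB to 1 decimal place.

Converting to relative power and adding: 10^(87.5/10) + 10^(63.8/10) = 5.647e+08.
Combined level = 10 log₁₀(5.647e+08) = 87.5 dB.

87.5 dB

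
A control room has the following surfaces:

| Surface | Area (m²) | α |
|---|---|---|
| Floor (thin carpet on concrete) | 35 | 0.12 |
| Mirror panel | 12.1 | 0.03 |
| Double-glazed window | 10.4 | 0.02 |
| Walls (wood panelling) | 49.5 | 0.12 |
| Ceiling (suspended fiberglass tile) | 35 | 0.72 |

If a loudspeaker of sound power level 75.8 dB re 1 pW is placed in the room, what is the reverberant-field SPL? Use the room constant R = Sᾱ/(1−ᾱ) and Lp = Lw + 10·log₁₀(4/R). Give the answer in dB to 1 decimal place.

A = 35.911 sabins; S = 142.0 m².
ᾱ = 35.911/142.0 = 0.2529; R = Sᾱ/(1−ᾱ) = 35.911/(1−0.2529) = 48.067 m².
Lp = Lw + 10 log₁₀(4/R) = 75.8 -10.80 = 65.0 dB.

65.0 dB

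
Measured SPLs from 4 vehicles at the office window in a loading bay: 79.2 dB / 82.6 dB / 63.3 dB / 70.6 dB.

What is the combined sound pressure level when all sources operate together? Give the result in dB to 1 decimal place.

84.5 dB

Σ 10^(Lᵢ/10) = 2.788e+08.
Combined level = 10 log₁₀(2.788e+08) = 84.5 dB.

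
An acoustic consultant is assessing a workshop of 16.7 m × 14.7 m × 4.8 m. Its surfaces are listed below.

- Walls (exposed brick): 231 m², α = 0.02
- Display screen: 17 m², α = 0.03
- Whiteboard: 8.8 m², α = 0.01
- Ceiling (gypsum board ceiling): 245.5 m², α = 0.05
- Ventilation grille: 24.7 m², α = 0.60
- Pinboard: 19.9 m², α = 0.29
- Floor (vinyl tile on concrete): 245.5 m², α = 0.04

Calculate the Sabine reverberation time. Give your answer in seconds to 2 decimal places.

A = Σ Sᵢαᵢ = 231·0.02 + 17·0.03 + 8.8·0.01 + 245.5·0.05 + 24.7·0.60 + 19.9·0.29 + 245.5·0.04 = 47.904 sabins.
Volume V = 16.7 × 14.7 × 4.8 = 1178.352 m³.
T = 0.161 V/A = 0.161·1178.352/47.904 = 3.96 s.

3.96 s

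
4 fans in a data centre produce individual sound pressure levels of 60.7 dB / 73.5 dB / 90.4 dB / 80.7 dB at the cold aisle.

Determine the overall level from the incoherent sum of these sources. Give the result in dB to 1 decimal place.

Σ 10^(Lᵢ/10) = 1.238e+09.
Combined level = 10 log₁₀(1.238e+09) = 90.9 dB.

90.9 dB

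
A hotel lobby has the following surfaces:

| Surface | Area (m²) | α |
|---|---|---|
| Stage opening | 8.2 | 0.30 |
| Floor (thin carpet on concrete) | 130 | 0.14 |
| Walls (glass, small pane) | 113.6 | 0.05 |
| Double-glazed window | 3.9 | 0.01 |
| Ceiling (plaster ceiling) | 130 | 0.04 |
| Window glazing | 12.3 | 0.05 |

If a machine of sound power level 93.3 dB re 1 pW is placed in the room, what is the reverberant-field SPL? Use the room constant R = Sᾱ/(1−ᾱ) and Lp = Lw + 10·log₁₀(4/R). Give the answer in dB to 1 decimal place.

Σ(Sᵢαᵢ) = 8.2×0.30 + 130×0.14 + 113.6×0.05 + 3.9×0.01 + 130×0.04 + 12.3×0.05 = 32.194; total area S = 398.0 m².
ᾱ = 32.194/398.0 = 0.0809; R = Sᾱ/(1−ᾱ) = 32.194/(1−0.0809) = 35.028 m².
Lp = 93.3 + 10·log₁₀(4/35.028) = 93.3 + (-9.42) = 83.9 dB.

83.9 dB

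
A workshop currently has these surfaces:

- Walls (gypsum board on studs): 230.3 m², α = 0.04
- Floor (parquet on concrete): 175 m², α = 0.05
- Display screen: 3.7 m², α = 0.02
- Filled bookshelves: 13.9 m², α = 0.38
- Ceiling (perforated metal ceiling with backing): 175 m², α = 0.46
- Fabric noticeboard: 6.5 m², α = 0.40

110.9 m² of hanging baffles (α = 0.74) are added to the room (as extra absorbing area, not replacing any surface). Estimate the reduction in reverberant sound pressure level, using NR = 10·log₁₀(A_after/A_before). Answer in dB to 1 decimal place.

Summing Sᵢαᵢ: 9.212 + 8.750 + 0.074 + 5.282 + 80.500 + 2.600 → A_before = 106.418 sabins.
Added absorption = 110.9 × 0.74 = 82.066 sabins.
New total A_after = 188.484 sabins.
Reduction = 10 log₁₀(A_after/A_before) = 10 log₁₀(1.7712) = 2.5 dB.

2.5 dB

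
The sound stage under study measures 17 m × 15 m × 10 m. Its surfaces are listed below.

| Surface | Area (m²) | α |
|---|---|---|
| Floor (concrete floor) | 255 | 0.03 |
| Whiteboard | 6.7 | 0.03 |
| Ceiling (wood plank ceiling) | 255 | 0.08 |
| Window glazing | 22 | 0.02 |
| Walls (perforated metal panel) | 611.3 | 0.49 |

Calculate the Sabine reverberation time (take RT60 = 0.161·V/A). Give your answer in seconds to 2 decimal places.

Equivalent absorption area: A = 255*0.03 + 6.7*0.03 + 255*0.08 + 22*0.02 + 611.3*0.49 = 328.228 m².
Room volume: 2550 m³.
Sabine: RT60 = 0.161 × 2550 / 328.228 = 1.25 s.

1.25 seconds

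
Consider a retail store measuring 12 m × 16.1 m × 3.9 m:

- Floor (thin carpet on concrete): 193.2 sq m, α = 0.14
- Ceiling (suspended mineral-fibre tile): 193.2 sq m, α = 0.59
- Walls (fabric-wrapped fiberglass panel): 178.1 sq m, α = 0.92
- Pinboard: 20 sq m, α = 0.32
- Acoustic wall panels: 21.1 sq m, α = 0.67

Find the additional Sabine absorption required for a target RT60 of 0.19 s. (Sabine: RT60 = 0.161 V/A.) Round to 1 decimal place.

313.1 sabins

Summing Sᵢαᵢ: 27.048 + 113.988 + 163.852 + 6.400 + 14.137 → A₁ = 325.425 sabins.
V = 753.48 m³. Required absorption A₂ = 0.161 × 753.48 / 0.19 = 638.475 sabins.
ΔA = A₂ − A₁ = 638.475 − 325.425 = 313.1 sabins.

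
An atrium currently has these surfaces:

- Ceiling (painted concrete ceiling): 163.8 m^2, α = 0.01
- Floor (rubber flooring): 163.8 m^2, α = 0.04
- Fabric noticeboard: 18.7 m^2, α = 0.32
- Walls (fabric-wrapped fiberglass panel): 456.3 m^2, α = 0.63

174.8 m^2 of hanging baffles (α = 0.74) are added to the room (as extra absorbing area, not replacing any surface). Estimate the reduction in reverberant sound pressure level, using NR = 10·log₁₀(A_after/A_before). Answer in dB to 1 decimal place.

Equivalent absorption area: A_before = 163.8×0.01 + 163.8×0.04 + 18.7×0.32 + 456.3×0.63 = 301.643 m^2.
Added absorption = 174.8 × 0.74 = 129.352 sabins.
A_after = 301.643 + 129.352 = 430.995 sabins.
Reduction = 10 log₁₀(A_after/A_before) = 10 log₁₀(1.4288) = 1.5 dB.

1.5 dB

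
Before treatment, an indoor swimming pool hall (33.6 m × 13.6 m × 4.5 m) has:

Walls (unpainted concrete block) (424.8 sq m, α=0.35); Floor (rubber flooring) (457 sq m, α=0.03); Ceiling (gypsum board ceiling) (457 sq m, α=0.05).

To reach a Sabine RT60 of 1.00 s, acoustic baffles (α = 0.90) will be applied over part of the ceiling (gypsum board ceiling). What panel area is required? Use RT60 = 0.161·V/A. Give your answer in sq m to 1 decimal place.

A₁ = Σ Sᵢαᵢ = 424.8×0.35 + 457×0.03 + 457×0.05 = 185.240 sabins.
Required A₂ = 0.161·2056.32/1.00 = 331.068 sabins.
ΔA needed = 331.068 − 185.240 = 145.828 sabins.
Each sq m of panel replacing the ceiling (gypsum board ceiling) adds (0.90 − 0.05) = 0.85 sabins.
Area = ΔA/Δα = 145.828/0.85 = 171.6 sq m.

171.6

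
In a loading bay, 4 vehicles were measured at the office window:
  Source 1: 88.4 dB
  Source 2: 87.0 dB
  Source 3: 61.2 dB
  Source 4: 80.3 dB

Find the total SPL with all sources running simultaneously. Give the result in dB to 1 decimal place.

91.1 dB

Sum in the linear (power) domain: Σ 10^(Lᵢ/10) = 10^(88.4/10) + 10^(87.0/10) + 10^(61.2/10) + 10^(80.3/10) = 1.301e+09.
Combined level = 10 log₁₀(1.301e+09) = 91.1 dB.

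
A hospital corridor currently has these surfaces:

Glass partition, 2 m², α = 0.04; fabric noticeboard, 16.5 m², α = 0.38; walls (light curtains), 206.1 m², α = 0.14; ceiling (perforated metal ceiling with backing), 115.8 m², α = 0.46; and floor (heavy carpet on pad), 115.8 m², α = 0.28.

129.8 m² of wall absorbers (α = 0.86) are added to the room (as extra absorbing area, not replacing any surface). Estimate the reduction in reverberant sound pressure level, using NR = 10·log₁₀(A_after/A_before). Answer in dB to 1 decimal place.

Summing Sᵢαᵢ: 0.080 + 6.270 + 28.854 + 53.268 + 32.424 → A_before = 120.896 sabins.
Added absorption = 129.8 × 0.86 = 111.628 sabins.
A_after = 120.896 + 111.628 = 232.524 sabins.
Reduction = 10 log₁₀(A_after/A_before) = 10 log₁₀(1.9233) = 2.8 dB.

2.8 dB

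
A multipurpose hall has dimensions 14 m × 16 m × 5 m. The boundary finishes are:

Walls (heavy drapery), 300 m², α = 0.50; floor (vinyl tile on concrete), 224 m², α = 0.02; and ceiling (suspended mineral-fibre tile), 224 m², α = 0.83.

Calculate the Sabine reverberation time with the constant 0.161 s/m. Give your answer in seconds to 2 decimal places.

Total absorption A = 300·0.50 + 224·0.02 + 224·0.83
  = 150.000 + 4.480 + 185.920 = 340.400 m² sabins.
Room volume: 1120 m³.
RT60 = 0.161 · V / A = 0.161 × 1120 / 340.400 = 0.53 s.

0.53 sec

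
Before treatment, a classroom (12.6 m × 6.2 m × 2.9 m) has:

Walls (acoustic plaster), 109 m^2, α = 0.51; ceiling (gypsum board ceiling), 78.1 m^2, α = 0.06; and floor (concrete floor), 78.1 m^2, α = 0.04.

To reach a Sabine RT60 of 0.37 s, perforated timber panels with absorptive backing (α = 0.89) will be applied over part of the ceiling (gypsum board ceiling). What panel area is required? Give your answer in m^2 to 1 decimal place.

Equivalent absorption area: A₁ = 109*0.51 + 78.1*0.06 + 78.1*0.04 = 63.400 m^2.
V = 226.548 m³. Target absorption A₂ = 0.161 × 226.548 / 0.37 = 98.579 sabins.
ΔA needed = 98.579 − 63.400 = 35.179 sabins.
Each m^2 of panel replacing the ceiling (gypsum board ceiling) adds (0.89 − 0.06) = 0.83 sabins.
Panel area = 35.179 / 0.83 = 42.4 m^2.

42.4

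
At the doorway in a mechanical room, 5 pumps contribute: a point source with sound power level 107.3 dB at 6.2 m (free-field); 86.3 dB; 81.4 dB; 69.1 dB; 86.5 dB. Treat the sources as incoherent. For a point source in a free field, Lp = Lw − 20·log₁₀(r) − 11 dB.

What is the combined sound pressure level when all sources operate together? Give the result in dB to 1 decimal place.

Source at 6.2 m: Lp = 107.3 − 20·log₁₀(6.2) − 11 = 80.5 dB.
Converting to relative power and adding: 10^(80.5/10) + 10^(86.3/10) + 10^(81.4/10) + 10^(69.1/10) + 10^(86.5/10) = 1.132e+09.
L_total = 10·log₁₀(1.132e+09) = 90.5 dB.

90.5 dB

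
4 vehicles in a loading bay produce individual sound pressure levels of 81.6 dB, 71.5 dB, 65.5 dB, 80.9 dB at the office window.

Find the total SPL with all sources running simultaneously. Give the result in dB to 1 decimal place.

Σ 10^(Lᵢ/10) = 2.852e+08.
Back to dB: 10·log₁₀ Σ = 84.6 dB.

84.6 dB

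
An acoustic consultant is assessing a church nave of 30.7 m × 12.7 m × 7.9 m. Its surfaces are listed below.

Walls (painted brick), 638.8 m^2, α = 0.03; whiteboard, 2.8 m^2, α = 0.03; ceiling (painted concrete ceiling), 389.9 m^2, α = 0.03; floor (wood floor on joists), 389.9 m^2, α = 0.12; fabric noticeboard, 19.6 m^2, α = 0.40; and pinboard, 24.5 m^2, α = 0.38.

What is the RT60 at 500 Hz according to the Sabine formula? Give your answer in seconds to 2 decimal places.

Equivalent absorption area: A = 638.8×0.03 + 2.8×0.03 + 389.9×0.03 + 389.9×0.12 + 19.6×0.40 + 24.5×0.38 = 94.883 m^2.
Volume V = 30.7 × 12.7 × 7.9 = 3080.131 m³.
RT60 = 0.161 · V / A = 0.161 × 3080.131 / 94.883 = 5.23 s.

5.23 s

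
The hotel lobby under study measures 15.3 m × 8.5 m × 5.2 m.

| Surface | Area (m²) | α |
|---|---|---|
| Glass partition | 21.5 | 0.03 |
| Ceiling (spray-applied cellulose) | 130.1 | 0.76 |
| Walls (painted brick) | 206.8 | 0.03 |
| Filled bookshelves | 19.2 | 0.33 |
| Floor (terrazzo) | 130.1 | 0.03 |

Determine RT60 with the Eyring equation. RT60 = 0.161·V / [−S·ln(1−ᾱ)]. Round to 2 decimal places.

S = Σ Sᵢ = 507.7 m².
Σ(Sᵢαᵢ) = 21.5×0.03 + 130.1×0.76 + 206.8×0.03 + 19.2×0.33 + 130.1×0.03 = 115.964.
ᾱ = 115.964 / 507.7 = 0.2284.
Eyring denominator: −S ln(1−ᾱ) = 131.641.
V = 15.3 × 8.5 × 5.2 = 676.26 m³.
RT60 = 0.161 × 676.26 / 131.641 = 0.83 s.

0.83 seconds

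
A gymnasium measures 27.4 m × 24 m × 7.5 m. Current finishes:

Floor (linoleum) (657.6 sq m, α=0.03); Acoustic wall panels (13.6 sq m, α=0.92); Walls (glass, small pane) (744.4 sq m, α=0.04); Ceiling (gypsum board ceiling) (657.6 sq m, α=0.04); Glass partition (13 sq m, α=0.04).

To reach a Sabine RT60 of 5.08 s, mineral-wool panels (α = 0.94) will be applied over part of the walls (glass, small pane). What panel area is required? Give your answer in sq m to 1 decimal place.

Equivalent absorption area: A₁ = 657.6*0.03 + 13.6*0.92 + 744.4*0.04 + 657.6*0.04 + 13*0.04 = 88.840 sq m.
V = 4932 m³. Target absorption A₂ = 0.161 × 4932 / 5.08 = 156.309 sabins.
Absorption to add: 156.309 − 88.840 = 67.469 sabins.
Each sq m of panel replacing the walls (glass, small pane) adds (0.94 − 0.04) = 0.90 sabins.
Panel area = 67.469 / 0.90 = 75.0 sq m.

75.0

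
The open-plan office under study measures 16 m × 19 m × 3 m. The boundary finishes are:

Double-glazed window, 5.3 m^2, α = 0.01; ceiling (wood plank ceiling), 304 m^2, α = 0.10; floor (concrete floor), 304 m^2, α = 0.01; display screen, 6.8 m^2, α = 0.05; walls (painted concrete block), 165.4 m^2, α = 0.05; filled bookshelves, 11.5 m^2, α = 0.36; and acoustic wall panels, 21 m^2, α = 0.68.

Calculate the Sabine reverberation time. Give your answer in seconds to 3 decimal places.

Equivalent absorption area: A = 5.3×0.01 + 304×0.10 + 304×0.01 + 6.8×0.05 + 165.4×0.05 + 11.5×0.36 + 21×0.68 = 60.523 m^2.
V = 16·19·3 = 912 m³.
RT60 = 0.161 · V / A = 0.161 × 912 / 60.523 = 2.426 s.

2.426 s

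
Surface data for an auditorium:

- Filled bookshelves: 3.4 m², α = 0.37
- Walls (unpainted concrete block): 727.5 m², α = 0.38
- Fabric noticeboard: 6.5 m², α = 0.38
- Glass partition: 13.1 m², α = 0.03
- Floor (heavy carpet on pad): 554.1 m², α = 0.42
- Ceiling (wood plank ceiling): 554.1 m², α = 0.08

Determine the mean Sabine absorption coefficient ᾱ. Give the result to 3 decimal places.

S = Σ Sᵢ = 3.4 + 727.5 + 6.5 + 13.1 + 554.1 + 554.1 = 1858.7 m².
Weighted sum Σ Sα = 557.621.
ᾱ = A/S = 0.300.

0.300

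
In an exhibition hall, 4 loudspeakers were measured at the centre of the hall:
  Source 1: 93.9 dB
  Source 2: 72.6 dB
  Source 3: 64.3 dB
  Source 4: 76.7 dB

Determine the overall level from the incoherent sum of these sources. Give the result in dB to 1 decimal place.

94.0 dB

Converting to relative power and adding: 10^(93.9/10) + 10^(72.6/10) + 10^(64.3/10) + 10^(76.7/10) = 2.522e+09.
L_total = 10·log₁₀(2.522e+09) = 94.0 dB.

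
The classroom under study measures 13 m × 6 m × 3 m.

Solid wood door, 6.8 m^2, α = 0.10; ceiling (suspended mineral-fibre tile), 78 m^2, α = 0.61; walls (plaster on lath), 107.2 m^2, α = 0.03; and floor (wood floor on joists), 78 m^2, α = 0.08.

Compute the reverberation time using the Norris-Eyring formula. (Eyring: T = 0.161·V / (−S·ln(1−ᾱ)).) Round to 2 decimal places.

0.58 s

S = Σ Sᵢ = 270.0 m^2.
Σ(Sᵢαᵢ) = 6.8×0.10 + 78×0.61 + 107.2×0.03 + 78×0.08 = 57.716.
Mean coefficient ᾱ = A/S = 0.2138.
−S·ln(1−ᾱ) = −270.0 × ln(1 − 0.2138) = 64.947.
V = 13 × 6 × 3 = 234 m³.
RT60 = 0.161 × 234 / 64.947 = 0.58 s.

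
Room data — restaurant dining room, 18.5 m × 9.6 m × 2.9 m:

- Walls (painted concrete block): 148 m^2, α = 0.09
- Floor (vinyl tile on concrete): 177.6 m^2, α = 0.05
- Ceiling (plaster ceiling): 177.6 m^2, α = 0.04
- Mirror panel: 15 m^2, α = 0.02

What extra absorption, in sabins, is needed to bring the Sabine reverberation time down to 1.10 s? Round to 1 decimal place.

45.8 sabins

Total absorption A₁ = 148*0.09 + 177.6*0.05 + 177.6*0.04 + 15*0.02
  = 13.320 + 8.880 + 7.104 + 0.300 = 29.604 m^2 sabins.
Target A₂ = 0.161·515.04/1.10 = 75.383 sabins (V = 515.04 m³).
Shortfall: 75.383 − 29.604 = 45.8 sabins.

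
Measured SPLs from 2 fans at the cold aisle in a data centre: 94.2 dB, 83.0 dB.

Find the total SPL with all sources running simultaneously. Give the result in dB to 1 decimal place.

Sum in the linear (power) domain: Σ 10^(Lᵢ/10) = 10^(94.2/10) + 10^(83.0/10) = 2.83e+09.
Back to dB: 10·log₁₀ Σ = 94.5 dB.

94.5 dB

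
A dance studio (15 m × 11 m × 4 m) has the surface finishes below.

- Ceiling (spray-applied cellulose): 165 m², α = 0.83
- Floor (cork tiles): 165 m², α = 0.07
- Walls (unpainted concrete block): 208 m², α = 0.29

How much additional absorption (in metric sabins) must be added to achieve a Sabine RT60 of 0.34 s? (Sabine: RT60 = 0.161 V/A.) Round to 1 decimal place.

A₁ = Σ Sᵢαᵢ = 165·0.83 + 165·0.07 + 208·0.29 = 208.820 sabins.
Target A₂ = 0.161·660/0.34 = 312.529 sabins (V = 660 m³).
Additional absorption ΔA = 312.529 − 208.820 = 103.7 sabins.

103.7 sabins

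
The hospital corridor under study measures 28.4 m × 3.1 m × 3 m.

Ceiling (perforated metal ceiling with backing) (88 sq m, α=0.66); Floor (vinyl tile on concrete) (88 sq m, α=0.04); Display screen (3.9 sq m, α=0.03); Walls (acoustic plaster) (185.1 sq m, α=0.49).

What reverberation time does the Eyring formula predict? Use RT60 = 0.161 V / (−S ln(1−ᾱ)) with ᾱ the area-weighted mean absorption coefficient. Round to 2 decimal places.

0.22 s

Total surface area S = 88 + 88 + 3.9 + 185.1 = 365.0 sq m.
Σ(Sᵢαᵢ) = 88×0.66 + 88×0.04 + 3.9×0.03 + 185.1×0.49 = 152.416.
ᾱ = 152.416 / 365.0 = 0.4176.
−S·ln(1−ᾱ) = −365.0 × ln(1 − 0.4176) = 197.318.
V = 28.4 × 3.1 × 3 = 264.12 m³.
RT60 = 0.161 × 264.12 / 197.318 = 0.22 s.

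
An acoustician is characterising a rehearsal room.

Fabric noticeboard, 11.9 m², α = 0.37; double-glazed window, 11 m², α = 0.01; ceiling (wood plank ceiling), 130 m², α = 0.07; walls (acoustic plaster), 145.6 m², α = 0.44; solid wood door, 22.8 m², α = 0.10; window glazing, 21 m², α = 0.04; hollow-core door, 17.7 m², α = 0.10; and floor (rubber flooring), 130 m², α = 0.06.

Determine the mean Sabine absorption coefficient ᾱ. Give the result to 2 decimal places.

0.18

S = Σ Sᵢ = 11.9 + 11 + 130 + 145.6 + 22.8 + 21 + 17.7 + 130 = 490.0 m².
A = 11.9×0.37 + 11×0.01 + 130×0.07 + 145.6×0.44 + 22.8×0.10 + 21×0.04 + 17.7×0.10 + 130×0.06 = 90.367 sabins.
ᾱ = 90.367 / 490.0 = 0.18.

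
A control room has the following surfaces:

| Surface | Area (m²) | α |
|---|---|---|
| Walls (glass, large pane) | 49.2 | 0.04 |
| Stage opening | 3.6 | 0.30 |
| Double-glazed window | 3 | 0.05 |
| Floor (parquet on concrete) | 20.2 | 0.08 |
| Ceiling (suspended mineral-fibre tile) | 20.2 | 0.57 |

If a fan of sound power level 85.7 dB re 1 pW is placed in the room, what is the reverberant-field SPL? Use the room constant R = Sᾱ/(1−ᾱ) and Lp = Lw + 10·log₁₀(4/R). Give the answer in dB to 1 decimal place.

A = 16.328 sabins; S = 96.2 m².
ᾱ = 16.328/96.2 = 0.1697; R = Sᾱ/(1−ᾱ) = 16.328/(1−0.1697) = 19.665 m².
Lp = Lw + 10 log₁₀(4/R) = 85.7 -6.92 = 78.8 dB.

78.8 dB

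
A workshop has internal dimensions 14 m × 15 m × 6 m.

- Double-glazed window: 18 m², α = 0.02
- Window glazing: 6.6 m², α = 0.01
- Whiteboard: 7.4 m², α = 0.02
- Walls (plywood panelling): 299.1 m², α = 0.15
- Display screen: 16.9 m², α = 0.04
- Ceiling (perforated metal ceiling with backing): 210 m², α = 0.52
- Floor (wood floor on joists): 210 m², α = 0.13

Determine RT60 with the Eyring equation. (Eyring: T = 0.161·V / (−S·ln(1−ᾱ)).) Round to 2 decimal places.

Total surface area S = 18 + 6.6 + 7.4 + 299.1 + 16.9 + 210 + 210 = 768.0 m².
Absorption A = 18×0.02 + 6.6×0.01 + 7.4×0.02 + 299.1×0.15 + 16.9×0.04 + 210×0.52 + 210×0.13 = 182.615 sabins.
Mean coefficient ᾱ = A/S = 0.2378.
−S·ln(1−ᾱ) = −768.0 × ln(1 − 0.2378) = 208.548.
V = 14 × 15 × 6 = 1260 m³.
RT60 = 0.161 × 1260 / 208.548 = 0.97 s.

0.97 s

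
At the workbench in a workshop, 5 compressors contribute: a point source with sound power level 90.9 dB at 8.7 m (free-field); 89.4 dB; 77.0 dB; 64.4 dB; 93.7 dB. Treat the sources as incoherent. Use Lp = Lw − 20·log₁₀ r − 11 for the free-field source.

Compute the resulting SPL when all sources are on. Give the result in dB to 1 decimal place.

Source at 8.7 m: Lp = 90.9 − 20·log₁₀(8.7) − 11 = 61.1 dB.
Sum in the linear (power) domain: Σ 10^(Lᵢ/10) = 10^(61.1/10) + 10^(89.4/10) + 10^(77.0/10) + 10^(64.4/10) + 10^(93.7/10) = 3.269e+09.
L_total = 10·log₁₀(3.269e+09) = 95.1 dB.

95.1 dB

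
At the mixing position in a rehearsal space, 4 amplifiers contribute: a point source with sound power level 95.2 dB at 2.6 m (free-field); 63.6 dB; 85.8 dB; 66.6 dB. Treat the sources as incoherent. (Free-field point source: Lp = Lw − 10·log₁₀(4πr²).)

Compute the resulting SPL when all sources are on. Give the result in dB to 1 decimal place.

Source at 2.6 m: Lp = 95.2 − 10·log₁₀(4π·2.6²) = 95.2 − 10·log₁₀(84.949) = 75.9 dB.
Σ 10^(Lᵢ/10) = 4.26e+08.
Combined level = 10 log₁₀(4.26e+08) = 86.3 dB.

86.3 dB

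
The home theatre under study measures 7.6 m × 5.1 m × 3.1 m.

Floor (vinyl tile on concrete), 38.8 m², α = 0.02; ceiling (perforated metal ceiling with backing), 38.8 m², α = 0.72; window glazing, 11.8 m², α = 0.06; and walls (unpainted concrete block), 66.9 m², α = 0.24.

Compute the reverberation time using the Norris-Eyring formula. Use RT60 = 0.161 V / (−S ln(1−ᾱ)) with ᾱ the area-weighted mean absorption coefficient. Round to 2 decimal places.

S = Σ Sᵢ = 156.3 m².
Σ(Sᵢαᵢ) = 38.8·0.02 + 38.8·0.72 + 11.8·0.06 + 66.9·0.24 = 45.476.
Mean coefficient ᾱ = A/S = 0.2910.
−S·ln(1−ᾱ) = −156.3 × ln(1 − 0.2910) = 53.752.
V = 7.6 × 5.1 × 3.1 = 120.156 m³.
T = 0.161·V/[−S·ln(1−ᾱ)] = 0.161·120.156/53.752 = 0.36 s.

0.36 sec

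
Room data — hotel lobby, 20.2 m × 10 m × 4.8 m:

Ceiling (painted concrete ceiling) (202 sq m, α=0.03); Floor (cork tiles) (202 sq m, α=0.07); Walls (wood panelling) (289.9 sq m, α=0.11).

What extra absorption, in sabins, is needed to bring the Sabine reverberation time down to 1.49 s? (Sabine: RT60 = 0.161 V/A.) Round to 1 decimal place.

52.7 sabins

Total absorption A₁ = 202*0.03 + 202*0.07 + 289.9*0.11
  = 6.060 + 14.140 + 31.889 = 52.089 sq m sabins.
For T = 1.49 s, need A₂ = 0.161·V/T = 0.161·969.6/1.49 = 104.769 sabins.
Shortfall: 104.769 − 52.089 = 52.7 sabins.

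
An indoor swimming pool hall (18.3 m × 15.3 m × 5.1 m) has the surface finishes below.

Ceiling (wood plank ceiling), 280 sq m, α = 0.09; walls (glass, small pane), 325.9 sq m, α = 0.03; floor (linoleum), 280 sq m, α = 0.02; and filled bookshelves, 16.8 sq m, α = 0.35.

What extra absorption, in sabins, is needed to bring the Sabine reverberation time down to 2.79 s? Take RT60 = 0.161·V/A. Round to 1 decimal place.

35.9 sabins

Equivalent absorption area: A₁ = 280*0.09 + 325.9*0.03 + 280*0.02 + 16.8*0.35 = 46.457 sq m.
For T = 2.79 s, need A₂ = 0.161·V/T = 0.161·1427.949/2.79 = 82.401 sabins.
ΔA = A₂ − A₁ = 82.401 − 46.457 = 35.9 sabins.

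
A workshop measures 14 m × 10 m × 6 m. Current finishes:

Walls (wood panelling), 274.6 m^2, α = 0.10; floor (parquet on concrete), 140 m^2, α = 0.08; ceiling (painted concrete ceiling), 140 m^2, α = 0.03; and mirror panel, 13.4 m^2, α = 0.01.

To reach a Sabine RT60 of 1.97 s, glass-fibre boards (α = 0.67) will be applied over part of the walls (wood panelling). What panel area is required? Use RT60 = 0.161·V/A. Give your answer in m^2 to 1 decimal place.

45.0

Total absorption A₁ = 274.6×0.10 + 140×0.08 + 140×0.03 + 13.4×0.01
  = 27.460 + 11.200 + 4.200 + 0.134 = 42.994 m^2 sabins.
V = 840 m³. Target absorption A₂ = 0.161 × 840 / 1.97 = 68.650 sabins.
Absorption to add: 68.650 − 42.994 = 25.656 sabins.
Each m^2 of panel replacing the walls (wood panelling) adds (0.67 − 0.10) = 0.57 sabins.
Area = ΔA/Δα = 25.656/0.57 = 45.0 m^2.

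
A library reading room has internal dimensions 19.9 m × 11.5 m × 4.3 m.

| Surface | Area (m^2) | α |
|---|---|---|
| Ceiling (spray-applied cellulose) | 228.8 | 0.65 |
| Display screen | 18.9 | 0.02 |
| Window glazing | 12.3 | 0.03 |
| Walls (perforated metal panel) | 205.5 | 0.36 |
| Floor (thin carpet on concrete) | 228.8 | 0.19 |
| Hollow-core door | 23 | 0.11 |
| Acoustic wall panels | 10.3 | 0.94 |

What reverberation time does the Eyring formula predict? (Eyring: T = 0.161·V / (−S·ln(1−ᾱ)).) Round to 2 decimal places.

Total surface area S = 228.8 + 18.9 + 12.3 + 205.5 + 228.8 + 23 + 10.3 = 727.6 m^2.
Absorption A = 228.8×0.65 + 18.9×0.02 + 12.3×0.03 + 205.5×0.36 + 228.8×0.19 + 23×0.11 + 10.3×0.94 = 279.131 sabins.
ᾱ = 279.131 / 727.6 = 0.3836.
−S·ln(1−ᾱ) = −727.6 × ln(1 − 0.3836) = 352.056.
V = 19.9 × 11.5 × 4.3 = 984.055 m³.
T = 0.161·V/[−S·ln(1−ᾱ)] = 0.161·984.055/352.056 = 0.45 s.

0.45 s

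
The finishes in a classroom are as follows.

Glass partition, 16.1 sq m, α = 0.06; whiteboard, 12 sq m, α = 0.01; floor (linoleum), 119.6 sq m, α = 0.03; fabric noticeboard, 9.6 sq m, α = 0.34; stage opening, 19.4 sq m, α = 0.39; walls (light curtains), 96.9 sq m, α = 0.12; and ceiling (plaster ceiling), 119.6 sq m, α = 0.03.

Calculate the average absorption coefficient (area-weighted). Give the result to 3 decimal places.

Total surface area S = 393.2 sq m.
Σ(Sᵢαᵢ) = 16.1·0.06 + 12·0.01 + 119.6·0.03 + 9.6·0.34 + 19.4·0.39 + 96.9·0.12 + 119.6·0.03 = 30.720.
ᾱ = 30.720 / 393.2 = 0.078.

0.078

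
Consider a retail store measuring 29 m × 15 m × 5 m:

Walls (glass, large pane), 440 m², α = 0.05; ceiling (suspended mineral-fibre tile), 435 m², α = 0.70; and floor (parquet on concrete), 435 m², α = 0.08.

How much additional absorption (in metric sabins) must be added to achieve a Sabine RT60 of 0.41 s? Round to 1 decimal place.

492.8 sabins

Total absorption A₁ = 440*0.05 + 435*0.70 + 435*0.08
  = 22.000 + 304.500 + 34.800 = 361.300 m² sabins.
V = 2175 m³. Required absorption A₂ = 0.161 × 2175 / 0.41 = 854.085 sabins.
Shortfall: 854.085 − 361.300 = 492.8 sabins.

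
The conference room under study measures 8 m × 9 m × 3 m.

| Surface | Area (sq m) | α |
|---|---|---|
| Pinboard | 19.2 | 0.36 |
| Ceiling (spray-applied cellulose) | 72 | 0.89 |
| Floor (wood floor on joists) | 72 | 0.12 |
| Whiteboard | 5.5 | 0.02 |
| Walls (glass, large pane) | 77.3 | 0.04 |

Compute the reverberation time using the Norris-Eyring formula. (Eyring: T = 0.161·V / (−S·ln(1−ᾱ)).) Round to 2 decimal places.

S = Σ Sᵢ = 246.0 sq m.
Absorption A = 19.2×0.36 + 72×0.89 + 72×0.12 + 5.5×0.02 + 77.3×0.04 = 82.834 sabins.
Mean coefficient ᾱ = A/S = 0.3367.
Eyring denominator: −S ln(1−ᾱ) = 100.990.
V = 8 × 9 × 3 = 216 m³.
T = 0.161·V/[−S·ln(1−ᾱ)] = 0.161·216/100.990 = 0.34 s.

0.34 s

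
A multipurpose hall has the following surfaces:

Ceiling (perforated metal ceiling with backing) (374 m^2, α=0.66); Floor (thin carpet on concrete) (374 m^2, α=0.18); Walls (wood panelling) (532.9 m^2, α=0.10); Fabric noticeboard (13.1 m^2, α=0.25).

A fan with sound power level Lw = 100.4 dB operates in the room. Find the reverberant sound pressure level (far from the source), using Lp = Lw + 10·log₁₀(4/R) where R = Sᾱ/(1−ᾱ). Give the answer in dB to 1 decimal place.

A = 370.725 sabins; S = 1294.0 m^2.
ᾱ = 0.2865, so room constant R = A/(1−ᾱ) = 519.587 m^2.
Lp = 100.4 + 10·log₁₀(4/519.587) = 100.4 + (-21.14) = 79.3 dB.

79.3 dB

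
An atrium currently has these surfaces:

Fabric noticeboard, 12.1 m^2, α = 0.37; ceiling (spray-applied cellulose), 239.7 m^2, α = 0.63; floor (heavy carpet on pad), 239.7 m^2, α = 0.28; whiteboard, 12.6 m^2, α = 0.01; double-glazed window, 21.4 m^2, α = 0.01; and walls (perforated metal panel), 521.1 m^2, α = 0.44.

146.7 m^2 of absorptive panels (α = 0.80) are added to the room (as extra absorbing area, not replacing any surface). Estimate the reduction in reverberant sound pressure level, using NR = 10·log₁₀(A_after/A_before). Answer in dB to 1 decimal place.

Total absorption A_before = 12.1×0.37 + 239.7×0.63 + 239.7×0.28 + 12.6×0.01 + 21.4×0.01 + 521.1×0.44
  = 4.477 + 151.011 + 67.116 + 0.126 + 0.214 + 229.284 = 452.228 m^2 sabins.
Treatment contributes 146.7·0.80 = 117.360 sabins.
New total A_after = 569.588 sabins.
NR = 10·log₁₀(569.588/452.228) = 1.0 dB.

1.0 dB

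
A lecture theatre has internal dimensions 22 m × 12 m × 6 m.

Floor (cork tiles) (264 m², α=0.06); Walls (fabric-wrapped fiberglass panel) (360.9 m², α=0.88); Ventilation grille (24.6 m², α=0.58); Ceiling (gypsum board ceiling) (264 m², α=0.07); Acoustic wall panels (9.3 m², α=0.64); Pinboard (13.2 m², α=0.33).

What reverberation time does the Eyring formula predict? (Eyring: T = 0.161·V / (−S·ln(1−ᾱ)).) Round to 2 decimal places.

S = Σ Sᵢ = 936.0 m².
Absorption A = 264×0.06 + 360.9×0.88 + 24.6×0.58 + 264×0.07 + 9.3×0.64 + 13.2×0.33 = 376.488 sabins.
ᾱ = 376.488 / 936.0 = 0.4022.
Eyring denominator: −S ln(1−ᾱ) = 481.571.
V = 22 × 12 × 6 = 1584 m³.
RT60 = 0.161 × 1584 / 481.571 = 0.53 s.

0.53 sec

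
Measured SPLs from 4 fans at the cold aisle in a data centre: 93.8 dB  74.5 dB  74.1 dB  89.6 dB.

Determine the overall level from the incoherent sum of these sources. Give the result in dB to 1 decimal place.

Converting to relative power and adding: 10^(93.8/10) + 10^(74.5/10) + 10^(74.1/10) + 10^(89.6/10) = 3.365e+09.
Combined level = 10 log₁₀(3.365e+09) = 95.3 dB.

95.3 dB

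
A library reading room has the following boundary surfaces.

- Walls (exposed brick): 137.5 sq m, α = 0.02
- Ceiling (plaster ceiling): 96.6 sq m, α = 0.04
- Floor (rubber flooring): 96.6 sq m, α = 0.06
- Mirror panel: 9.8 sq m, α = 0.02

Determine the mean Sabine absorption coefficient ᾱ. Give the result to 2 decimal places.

S = Σ Sᵢ = 137.5 + 96.6 + 96.6 + 9.8 = 340.5 sq m.
Σ(Sᵢαᵢ) = 137.5*0.02 + 96.6*0.04 + 96.6*0.06 + 9.8*0.02 = 12.606.
ᾱ = 12.606 / 340.5 = 0.04.

0.04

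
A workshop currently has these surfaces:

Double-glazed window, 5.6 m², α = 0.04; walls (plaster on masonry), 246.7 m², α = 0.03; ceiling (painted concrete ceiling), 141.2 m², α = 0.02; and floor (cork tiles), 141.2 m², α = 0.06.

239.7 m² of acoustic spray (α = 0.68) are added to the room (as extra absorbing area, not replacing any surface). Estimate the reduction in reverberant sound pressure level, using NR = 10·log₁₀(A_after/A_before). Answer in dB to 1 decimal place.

9.8 dB

Summing Sᵢαᵢ: 0.224 + 7.401 + 2.824 + 8.472 → A_before = 18.921 sabins.
Treatment contributes 239.7·0.68 = 162.996 sabins.
New total A_after = 181.917 sabins.
Reduction = 10 log₁₀(A_after/A_before) = 10 log₁₀(9.6146) = 9.8 dB.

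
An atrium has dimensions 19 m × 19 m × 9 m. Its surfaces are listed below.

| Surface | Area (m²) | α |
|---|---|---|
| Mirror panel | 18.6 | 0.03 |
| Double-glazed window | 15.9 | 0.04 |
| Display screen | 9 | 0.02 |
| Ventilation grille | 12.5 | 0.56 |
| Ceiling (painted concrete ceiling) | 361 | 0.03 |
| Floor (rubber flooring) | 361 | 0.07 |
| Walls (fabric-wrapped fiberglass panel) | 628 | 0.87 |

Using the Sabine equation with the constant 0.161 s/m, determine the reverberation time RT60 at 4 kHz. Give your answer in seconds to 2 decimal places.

0.89 s

Total absorption A = 18.6*0.03 + 15.9*0.04 + 9*0.02 + 12.5*0.56 + 361*0.03 + 361*0.07 + 628*0.87
  = 0.558 + 0.636 + 0.180 + 7.000 + 10.830 + 25.270 + 546.360 = 590.834 m² sabins.
Volume V = 19 × 19 × 9 = 3249 m³.
Sabine: RT60 = 0.161 × 3249 / 590.834 = 0.89 s.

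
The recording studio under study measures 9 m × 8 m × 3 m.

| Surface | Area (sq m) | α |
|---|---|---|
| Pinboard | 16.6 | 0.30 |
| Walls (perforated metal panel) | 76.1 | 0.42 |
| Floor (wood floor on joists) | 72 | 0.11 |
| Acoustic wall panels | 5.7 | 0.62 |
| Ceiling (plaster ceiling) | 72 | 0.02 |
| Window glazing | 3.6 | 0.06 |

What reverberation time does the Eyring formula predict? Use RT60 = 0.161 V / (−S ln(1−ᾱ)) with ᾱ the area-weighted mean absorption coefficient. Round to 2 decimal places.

Total surface area S = 16.6 + 76.1 + 72 + 5.7 + 72 + 3.6 = 246.0 sq m.
Σ(Sᵢαᵢ) = 16.6·0.30 + 76.1·0.42 + 72·0.11 + 5.7·0.62 + 72·0.02 + 3.6·0.06 = 50.052.
ᾱ = 50.052 / 246.0 = 0.2035.
−S·ln(1−ᾱ) = −246.0 × ln(1 − 0.2035) = 55.972.
V = 9 × 8 × 3 = 216 m³.
RT60 = 0.161 × 216 / 55.972 = 0.62 s.

0.62 seconds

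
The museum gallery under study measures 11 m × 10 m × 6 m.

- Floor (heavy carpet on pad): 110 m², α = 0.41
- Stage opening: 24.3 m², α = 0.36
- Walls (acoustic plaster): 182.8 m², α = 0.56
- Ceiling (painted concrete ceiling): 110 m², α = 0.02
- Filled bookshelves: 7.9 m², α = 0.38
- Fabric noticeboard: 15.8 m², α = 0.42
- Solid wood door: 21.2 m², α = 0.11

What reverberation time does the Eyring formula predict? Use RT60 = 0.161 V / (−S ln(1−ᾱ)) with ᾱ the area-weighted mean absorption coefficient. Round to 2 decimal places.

0.50 seconds

Total surface area S = 110 + 24.3 + 182.8 + 110 + 7.9 + 15.8 + 21.2 = 472.0 m².
Absorption A = 110·0.41 + 24.3·0.36 + 182.8·0.56 + 110·0.02 + 7.9·0.38 + 15.8·0.42 + 21.2·0.11 = 170.386 sabins.
ᾱ = 170.386 / 472.0 = 0.3610.
Eyring denominator: −S ln(1−ᾱ) = 211.386.
V = 11 × 10 × 6 = 660 m³.
RT60 = 0.161 × 660 / 211.386 = 0.50 s.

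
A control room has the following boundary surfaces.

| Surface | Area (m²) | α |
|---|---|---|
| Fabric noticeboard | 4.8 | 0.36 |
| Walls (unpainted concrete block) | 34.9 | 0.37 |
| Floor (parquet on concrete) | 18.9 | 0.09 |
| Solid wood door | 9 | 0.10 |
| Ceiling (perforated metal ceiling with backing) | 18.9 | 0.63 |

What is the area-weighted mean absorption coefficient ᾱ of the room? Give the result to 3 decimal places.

S = Σ Sᵢ = 4.8 + 34.9 + 18.9 + 9 + 18.9 = 86.5 m².
Σ(Sᵢαᵢ) = 4.8*0.36 + 34.9*0.37 + 18.9*0.09 + 9*0.10 + 18.9*0.63 = 29.149.
ᾱ = A/S = 0.337.

0.337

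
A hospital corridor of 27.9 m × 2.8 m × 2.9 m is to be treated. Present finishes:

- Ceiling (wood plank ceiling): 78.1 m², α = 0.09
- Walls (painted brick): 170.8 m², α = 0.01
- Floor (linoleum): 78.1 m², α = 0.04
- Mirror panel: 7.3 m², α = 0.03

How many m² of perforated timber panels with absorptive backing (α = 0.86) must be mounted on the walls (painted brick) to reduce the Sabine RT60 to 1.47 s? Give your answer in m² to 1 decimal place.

15.0

Summing Sᵢαᵢ: 7.029 + 1.708 + 3.124 + 0.219 → A₁ = 12.080 sabins.
Required A₂ = 0.161·226.548/1.47 = 24.812 sabins.
Absorption to add: 24.812 − 12.080 = 12.732 sabins.
Net gain per m²: Δα = 0.86 − 0.01 = 0.85.
Area = ΔA/Δα = 12.732/0.85 = 15.0 m².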